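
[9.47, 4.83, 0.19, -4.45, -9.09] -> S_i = 9.47 + -4.64*i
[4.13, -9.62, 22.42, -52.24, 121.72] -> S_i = 4.13*(-2.33)^i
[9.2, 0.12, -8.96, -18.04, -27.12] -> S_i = 9.20 + -9.08*i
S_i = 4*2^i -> [4, 8, 16, 32, 64]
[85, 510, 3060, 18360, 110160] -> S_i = 85*6^i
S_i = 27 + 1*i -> [27, 28, 29, 30, 31]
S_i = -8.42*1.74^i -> [-8.42, -14.65, -25.49, -44.36, -77.18]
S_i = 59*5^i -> [59, 295, 1475, 7375, 36875]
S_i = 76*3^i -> [76, 228, 684, 2052, 6156]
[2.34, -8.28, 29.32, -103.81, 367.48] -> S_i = 2.34*(-3.54)^i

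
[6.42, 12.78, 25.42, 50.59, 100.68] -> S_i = 6.42*1.99^i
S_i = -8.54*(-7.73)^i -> [-8.54, 66.01, -510.29, 3944.54, -30491.29]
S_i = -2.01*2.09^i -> [-2.01, -4.2, -8.78, -18.35, -38.35]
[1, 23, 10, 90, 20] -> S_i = Random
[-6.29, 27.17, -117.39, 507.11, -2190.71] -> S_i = -6.29*(-4.32)^i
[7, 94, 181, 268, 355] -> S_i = 7 + 87*i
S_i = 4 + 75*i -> [4, 79, 154, 229, 304]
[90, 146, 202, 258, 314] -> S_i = 90 + 56*i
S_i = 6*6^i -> [6, 36, 216, 1296, 7776]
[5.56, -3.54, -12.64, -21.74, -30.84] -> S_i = 5.56 + -9.10*i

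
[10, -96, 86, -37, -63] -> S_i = Random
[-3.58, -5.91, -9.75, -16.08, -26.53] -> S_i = -3.58*1.65^i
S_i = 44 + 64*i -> [44, 108, 172, 236, 300]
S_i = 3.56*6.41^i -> [3.56, 22.82, 146.27, 937.61, 6010.11]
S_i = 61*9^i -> [61, 549, 4941, 44469, 400221]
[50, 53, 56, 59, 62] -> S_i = 50 + 3*i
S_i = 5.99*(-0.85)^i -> [5.99, -5.09, 4.33, -3.68, 3.13]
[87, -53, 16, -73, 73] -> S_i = Random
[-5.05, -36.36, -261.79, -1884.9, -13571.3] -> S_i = -5.05*7.20^i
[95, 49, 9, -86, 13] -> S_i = Random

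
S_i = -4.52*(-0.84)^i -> [-4.52, 3.8, -3.19, 2.68, -2.25]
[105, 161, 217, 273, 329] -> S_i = 105 + 56*i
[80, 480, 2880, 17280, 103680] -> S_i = 80*6^i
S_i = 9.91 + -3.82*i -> [9.91, 6.09, 2.27, -1.55, -5.37]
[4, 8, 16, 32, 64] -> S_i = 4*2^i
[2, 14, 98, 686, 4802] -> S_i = 2*7^i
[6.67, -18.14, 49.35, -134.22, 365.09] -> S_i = 6.67*(-2.72)^i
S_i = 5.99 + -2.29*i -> [5.99, 3.7, 1.41, -0.88, -3.17]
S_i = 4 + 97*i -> [4, 101, 198, 295, 392]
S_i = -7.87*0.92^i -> [-7.87, -7.24, -6.66, -6.13, -5.64]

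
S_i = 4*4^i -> [4, 16, 64, 256, 1024]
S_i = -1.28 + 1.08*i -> [-1.28, -0.2, 0.88, 1.96, 3.04]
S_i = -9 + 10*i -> [-9, 1, 11, 21, 31]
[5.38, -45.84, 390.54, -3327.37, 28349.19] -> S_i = 5.38*(-8.52)^i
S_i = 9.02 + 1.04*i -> [9.02, 10.06, 11.1, 12.14, 13.18]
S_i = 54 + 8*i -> [54, 62, 70, 78, 86]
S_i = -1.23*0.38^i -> [-1.23, -0.47, -0.18, -0.07, -0.03]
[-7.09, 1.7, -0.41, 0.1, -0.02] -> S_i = -7.09*(-0.24)^i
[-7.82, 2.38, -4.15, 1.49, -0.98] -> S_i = Random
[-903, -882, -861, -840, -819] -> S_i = -903 + 21*i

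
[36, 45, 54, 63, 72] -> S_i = 36 + 9*i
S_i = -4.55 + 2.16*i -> [-4.55, -2.39, -0.23, 1.93, 4.09]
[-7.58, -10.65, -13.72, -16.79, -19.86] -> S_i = -7.58 + -3.07*i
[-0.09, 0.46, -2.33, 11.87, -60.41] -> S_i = -0.09*(-5.09)^i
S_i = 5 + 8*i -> [5, 13, 21, 29, 37]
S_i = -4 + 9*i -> [-4, 5, 14, 23, 32]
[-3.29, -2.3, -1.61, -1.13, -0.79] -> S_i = -3.29*0.70^i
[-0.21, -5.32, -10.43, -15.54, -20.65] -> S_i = -0.21 + -5.11*i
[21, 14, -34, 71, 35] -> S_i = Random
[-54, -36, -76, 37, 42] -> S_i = Random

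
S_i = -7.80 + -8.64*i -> [-7.8, -16.44, -25.08, -33.72, -42.36]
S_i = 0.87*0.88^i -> [0.87, 0.77, 0.67, 0.59, 0.52]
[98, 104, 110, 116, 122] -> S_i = 98 + 6*i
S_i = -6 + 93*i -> [-6, 87, 180, 273, 366]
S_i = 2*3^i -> [2, 6, 18, 54, 162]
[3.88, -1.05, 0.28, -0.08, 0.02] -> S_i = 3.88*(-0.27)^i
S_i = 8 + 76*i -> [8, 84, 160, 236, 312]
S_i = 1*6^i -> [1, 6, 36, 216, 1296]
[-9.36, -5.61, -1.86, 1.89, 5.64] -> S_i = -9.36 + 3.75*i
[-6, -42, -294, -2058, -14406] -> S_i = -6*7^i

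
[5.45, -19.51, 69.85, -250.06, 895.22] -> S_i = 5.45*(-3.58)^i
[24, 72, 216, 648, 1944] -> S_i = 24*3^i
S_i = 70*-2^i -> [70, -140, 280, -560, 1120]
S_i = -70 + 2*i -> [-70, -68, -66, -64, -62]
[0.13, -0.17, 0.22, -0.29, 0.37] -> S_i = 0.13*(-1.30)^i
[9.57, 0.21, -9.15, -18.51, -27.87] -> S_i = 9.57 + -9.36*i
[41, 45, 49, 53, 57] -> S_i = 41 + 4*i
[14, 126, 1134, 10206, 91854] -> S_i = 14*9^i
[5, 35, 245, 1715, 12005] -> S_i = 5*7^i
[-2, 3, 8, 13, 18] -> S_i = -2 + 5*i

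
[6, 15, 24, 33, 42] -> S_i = 6 + 9*i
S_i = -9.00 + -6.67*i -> [-9.0, -15.67, -22.34, -29.01, -35.68]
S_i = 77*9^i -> [77, 693, 6237, 56133, 505197]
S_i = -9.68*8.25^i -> [-9.68, -79.86, -658.84, -5435.47, -44842.64]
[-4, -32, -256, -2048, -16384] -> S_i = -4*8^i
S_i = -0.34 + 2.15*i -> [-0.34, 1.81, 3.96, 6.11, 8.26]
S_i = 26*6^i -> [26, 156, 936, 5616, 33696]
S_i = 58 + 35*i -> [58, 93, 128, 163, 198]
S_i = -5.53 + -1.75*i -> [-5.53, -7.28, -9.03, -10.78, -12.53]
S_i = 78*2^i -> [78, 156, 312, 624, 1248]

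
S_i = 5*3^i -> [5, 15, 45, 135, 405]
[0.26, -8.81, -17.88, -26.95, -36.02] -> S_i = 0.26 + -9.07*i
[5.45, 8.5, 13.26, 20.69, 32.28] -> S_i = 5.45*1.56^i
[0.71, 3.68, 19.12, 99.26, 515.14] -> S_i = 0.71*5.19^i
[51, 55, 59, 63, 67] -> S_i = 51 + 4*i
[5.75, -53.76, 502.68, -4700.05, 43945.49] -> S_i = 5.75*(-9.35)^i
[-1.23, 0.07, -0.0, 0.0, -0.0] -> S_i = -1.23*(-0.06)^i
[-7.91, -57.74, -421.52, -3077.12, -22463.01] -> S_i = -7.91*7.30^i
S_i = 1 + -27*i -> [1, -26, -53, -80, -107]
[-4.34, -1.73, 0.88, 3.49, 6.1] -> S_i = -4.34 + 2.61*i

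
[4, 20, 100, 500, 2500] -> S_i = 4*5^i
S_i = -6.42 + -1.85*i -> [-6.42, -8.27, -10.12, -11.97, -13.82]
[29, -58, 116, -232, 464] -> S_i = 29*-2^i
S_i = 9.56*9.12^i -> [9.56, 87.19, 795.15, 7251.74, 66135.9]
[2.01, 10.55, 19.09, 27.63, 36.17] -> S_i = 2.01 + 8.54*i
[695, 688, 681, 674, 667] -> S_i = 695 + -7*i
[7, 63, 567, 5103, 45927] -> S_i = 7*9^i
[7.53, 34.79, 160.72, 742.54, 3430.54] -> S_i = 7.53*4.62^i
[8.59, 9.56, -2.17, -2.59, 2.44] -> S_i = Random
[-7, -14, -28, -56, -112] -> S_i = -7*2^i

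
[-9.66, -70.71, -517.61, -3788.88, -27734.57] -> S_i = -9.66*7.32^i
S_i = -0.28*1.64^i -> [-0.28, -0.46, -0.75, -1.24, -2.03]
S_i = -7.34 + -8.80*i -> [-7.34, -16.14, -24.94, -33.74, -42.54]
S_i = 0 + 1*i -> [0, 1, 2, 3, 4]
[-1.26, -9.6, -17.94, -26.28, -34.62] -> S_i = -1.26 + -8.34*i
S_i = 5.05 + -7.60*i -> [5.05, -2.55, -10.15, -17.75, -25.35]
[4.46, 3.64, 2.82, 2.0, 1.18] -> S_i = 4.46 + -0.82*i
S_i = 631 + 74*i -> [631, 705, 779, 853, 927]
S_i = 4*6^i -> [4, 24, 144, 864, 5184]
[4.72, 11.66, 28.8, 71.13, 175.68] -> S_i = 4.72*2.47^i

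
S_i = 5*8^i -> [5, 40, 320, 2560, 20480]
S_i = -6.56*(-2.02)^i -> [-6.56, 13.25, -26.77, 54.07, -109.22]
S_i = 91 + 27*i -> [91, 118, 145, 172, 199]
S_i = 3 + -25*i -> [3, -22, -47, -72, -97]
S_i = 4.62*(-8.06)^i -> [4.62, -37.24, 300.13, -2419.06, 19497.64]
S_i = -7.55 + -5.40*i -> [-7.55, -12.95, -18.35, -23.75, -29.15]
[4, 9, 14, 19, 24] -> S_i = 4 + 5*i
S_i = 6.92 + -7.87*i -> [6.92, -0.95, -8.82, -16.69, -24.56]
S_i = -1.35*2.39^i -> [-1.35, -3.23, -7.71, -18.43, -44.05]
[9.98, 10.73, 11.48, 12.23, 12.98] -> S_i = 9.98 + 0.75*i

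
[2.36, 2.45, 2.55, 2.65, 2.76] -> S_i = 2.36*1.04^i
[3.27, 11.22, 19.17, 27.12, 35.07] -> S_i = 3.27 + 7.95*i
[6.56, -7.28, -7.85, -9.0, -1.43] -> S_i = Random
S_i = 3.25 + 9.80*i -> [3.25, 13.05, 22.85, 32.65, 42.45]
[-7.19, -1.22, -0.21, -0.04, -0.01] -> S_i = -7.19*0.17^i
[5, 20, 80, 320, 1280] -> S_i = 5*4^i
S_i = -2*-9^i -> [-2, 18, -162, 1458, -13122]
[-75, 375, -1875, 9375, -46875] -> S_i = -75*-5^i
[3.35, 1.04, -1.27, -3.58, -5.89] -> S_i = 3.35 + -2.31*i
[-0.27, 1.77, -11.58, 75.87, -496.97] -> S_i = -0.27*(-6.55)^i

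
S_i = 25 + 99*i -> [25, 124, 223, 322, 421]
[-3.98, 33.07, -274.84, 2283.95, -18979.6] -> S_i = -3.98*(-8.31)^i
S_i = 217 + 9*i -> [217, 226, 235, 244, 253]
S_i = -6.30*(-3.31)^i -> [-6.3, 20.85, -69.02, 228.47, -756.23]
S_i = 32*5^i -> [32, 160, 800, 4000, 20000]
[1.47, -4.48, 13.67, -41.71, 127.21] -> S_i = 1.47*(-3.05)^i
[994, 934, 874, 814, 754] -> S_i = 994 + -60*i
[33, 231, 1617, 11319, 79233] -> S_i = 33*7^i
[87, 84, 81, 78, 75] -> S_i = 87 + -3*i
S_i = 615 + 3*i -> [615, 618, 621, 624, 627]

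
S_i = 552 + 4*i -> [552, 556, 560, 564, 568]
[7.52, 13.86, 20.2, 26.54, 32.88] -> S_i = 7.52 + 6.34*i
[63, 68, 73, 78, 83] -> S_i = 63 + 5*i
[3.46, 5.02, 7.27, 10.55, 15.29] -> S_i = 3.46*1.45^i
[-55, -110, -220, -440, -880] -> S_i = -55*2^i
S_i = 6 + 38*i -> [6, 44, 82, 120, 158]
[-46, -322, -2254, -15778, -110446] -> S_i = -46*7^i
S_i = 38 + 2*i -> [38, 40, 42, 44, 46]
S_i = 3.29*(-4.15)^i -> [3.29, -13.65, 56.66, -235.15, 975.86]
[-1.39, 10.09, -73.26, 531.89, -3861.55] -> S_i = -1.39*(-7.26)^i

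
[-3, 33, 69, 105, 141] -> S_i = -3 + 36*i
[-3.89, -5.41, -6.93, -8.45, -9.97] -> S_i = -3.89 + -1.52*i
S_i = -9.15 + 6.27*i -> [-9.15, -2.88, 3.39, 9.66, 15.93]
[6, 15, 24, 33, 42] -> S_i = 6 + 9*i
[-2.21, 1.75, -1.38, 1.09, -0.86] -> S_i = -2.21*(-0.79)^i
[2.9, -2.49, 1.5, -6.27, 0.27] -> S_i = Random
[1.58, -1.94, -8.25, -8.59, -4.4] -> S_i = Random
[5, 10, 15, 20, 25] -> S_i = 5 + 5*i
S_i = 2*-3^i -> [2, -6, 18, -54, 162]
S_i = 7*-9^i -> [7, -63, 567, -5103, 45927]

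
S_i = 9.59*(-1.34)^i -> [9.59, -12.85, 17.22, -23.07, 30.92]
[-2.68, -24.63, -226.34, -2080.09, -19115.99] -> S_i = -2.68*9.19^i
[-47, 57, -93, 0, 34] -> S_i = Random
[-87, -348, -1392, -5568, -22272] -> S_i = -87*4^i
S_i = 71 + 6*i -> [71, 77, 83, 89, 95]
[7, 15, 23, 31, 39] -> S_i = 7 + 8*i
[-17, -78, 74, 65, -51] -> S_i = Random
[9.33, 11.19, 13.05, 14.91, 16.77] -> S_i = 9.33 + 1.86*i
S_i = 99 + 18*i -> [99, 117, 135, 153, 171]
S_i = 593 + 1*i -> [593, 594, 595, 596, 597]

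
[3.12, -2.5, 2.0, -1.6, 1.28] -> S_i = 3.12*(-0.80)^i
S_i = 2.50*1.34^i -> [2.5, 3.35, 4.49, 6.02, 8.06]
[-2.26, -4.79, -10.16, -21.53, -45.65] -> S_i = -2.26*2.12^i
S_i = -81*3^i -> [-81, -243, -729, -2187, -6561]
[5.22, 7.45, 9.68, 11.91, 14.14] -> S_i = 5.22 + 2.23*i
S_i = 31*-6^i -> [31, -186, 1116, -6696, 40176]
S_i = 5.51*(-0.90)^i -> [5.51, -4.96, 4.46, -4.02, 3.62]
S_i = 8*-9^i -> [8, -72, 648, -5832, 52488]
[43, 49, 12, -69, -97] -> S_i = Random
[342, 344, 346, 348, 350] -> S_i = 342 + 2*i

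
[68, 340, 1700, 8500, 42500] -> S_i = 68*5^i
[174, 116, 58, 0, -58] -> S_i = 174 + -58*i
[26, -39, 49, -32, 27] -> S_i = Random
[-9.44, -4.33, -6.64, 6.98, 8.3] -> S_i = Random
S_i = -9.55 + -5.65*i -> [-9.55, -15.2, -20.85, -26.5, -32.15]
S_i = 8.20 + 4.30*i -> [8.2, 12.5, 16.8, 21.1, 25.4]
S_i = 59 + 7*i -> [59, 66, 73, 80, 87]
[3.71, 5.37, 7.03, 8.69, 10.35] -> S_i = 3.71 + 1.66*i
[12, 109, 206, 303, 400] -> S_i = 12 + 97*i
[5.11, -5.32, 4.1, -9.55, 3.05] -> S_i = Random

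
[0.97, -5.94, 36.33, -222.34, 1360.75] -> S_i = 0.97*(-6.12)^i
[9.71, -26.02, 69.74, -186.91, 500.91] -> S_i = 9.71*(-2.68)^i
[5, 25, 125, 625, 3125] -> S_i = 5*5^i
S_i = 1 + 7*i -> [1, 8, 15, 22, 29]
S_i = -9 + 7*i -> [-9, -2, 5, 12, 19]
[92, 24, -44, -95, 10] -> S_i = Random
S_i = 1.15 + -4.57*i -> [1.15, -3.42, -7.99, -12.56, -17.13]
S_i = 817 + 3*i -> [817, 820, 823, 826, 829]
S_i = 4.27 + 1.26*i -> [4.27, 5.53, 6.79, 8.05, 9.31]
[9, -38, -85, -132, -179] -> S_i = 9 + -47*i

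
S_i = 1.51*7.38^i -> [1.51, 11.14, 82.24, 606.94, 4479.22]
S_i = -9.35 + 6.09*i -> [-9.35, -3.26, 2.83, 8.92, 15.01]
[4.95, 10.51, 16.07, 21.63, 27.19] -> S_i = 4.95 + 5.56*i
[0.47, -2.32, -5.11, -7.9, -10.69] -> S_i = 0.47 + -2.79*i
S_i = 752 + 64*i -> [752, 816, 880, 944, 1008]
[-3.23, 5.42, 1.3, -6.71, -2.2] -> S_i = Random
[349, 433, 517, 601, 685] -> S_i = 349 + 84*i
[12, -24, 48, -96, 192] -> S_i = 12*-2^i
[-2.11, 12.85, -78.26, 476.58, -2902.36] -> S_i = -2.11*(-6.09)^i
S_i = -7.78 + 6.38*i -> [-7.78, -1.4, 4.98, 11.36, 17.74]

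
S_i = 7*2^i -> [7, 14, 28, 56, 112]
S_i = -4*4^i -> [-4, -16, -64, -256, -1024]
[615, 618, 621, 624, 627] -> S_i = 615 + 3*i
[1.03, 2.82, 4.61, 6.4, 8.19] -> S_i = 1.03 + 1.79*i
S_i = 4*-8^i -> [4, -32, 256, -2048, 16384]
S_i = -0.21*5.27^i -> [-0.21, -1.11, -5.83, -30.74, -161.98]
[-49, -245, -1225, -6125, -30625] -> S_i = -49*5^i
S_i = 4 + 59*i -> [4, 63, 122, 181, 240]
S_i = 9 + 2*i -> [9, 11, 13, 15, 17]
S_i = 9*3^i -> [9, 27, 81, 243, 729]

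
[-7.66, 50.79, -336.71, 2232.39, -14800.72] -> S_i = -7.66*(-6.63)^i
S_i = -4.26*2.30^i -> [-4.26, -9.8, -22.54, -51.83, -119.21]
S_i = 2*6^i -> [2, 12, 72, 432, 2592]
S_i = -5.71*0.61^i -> [-5.71, -3.48, -2.12, -1.3, -0.79]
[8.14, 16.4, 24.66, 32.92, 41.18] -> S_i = 8.14 + 8.26*i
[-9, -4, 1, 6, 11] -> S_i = -9 + 5*i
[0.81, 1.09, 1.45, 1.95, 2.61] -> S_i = 0.81*1.34^i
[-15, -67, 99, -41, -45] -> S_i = Random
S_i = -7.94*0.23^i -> [-7.94, -1.83, -0.42, -0.1, -0.02]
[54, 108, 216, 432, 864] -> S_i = 54*2^i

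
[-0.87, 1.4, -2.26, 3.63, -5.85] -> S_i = -0.87*(-1.61)^i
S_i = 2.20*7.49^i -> [2.2, 16.48, 123.42, 924.42, 6923.89]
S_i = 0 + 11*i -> [0, 11, 22, 33, 44]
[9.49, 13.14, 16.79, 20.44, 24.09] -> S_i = 9.49 + 3.65*i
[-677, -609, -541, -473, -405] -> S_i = -677 + 68*i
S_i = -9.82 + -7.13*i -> [-9.82, -16.95, -24.08, -31.21, -38.34]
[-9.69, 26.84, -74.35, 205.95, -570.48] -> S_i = -9.69*(-2.77)^i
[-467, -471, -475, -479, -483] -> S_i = -467 + -4*i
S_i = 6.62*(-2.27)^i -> [6.62, -15.03, 34.11, -77.43, 175.78]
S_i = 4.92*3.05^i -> [4.92, 15.01, 45.77, 139.59, 425.76]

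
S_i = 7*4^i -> [7, 28, 112, 448, 1792]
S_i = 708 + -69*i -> [708, 639, 570, 501, 432]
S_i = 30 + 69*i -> [30, 99, 168, 237, 306]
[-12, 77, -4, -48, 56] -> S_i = Random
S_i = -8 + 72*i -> [-8, 64, 136, 208, 280]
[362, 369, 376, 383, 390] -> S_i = 362 + 7*i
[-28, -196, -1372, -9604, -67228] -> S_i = -28*7^i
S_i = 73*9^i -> [73, 657, 5913, 53217, 478953]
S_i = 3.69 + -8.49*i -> [3.69, -4.8, -13.29, -21.78, -30.27]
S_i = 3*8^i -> [3, 24, 192, 1536, 12288]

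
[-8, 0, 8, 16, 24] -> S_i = -8 + 8*i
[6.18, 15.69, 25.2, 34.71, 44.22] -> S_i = 6.18 + 9.51*i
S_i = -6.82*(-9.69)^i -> [-6.82, 66.09, -640.37, 6205.2, -60128.38]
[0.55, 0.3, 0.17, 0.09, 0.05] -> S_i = 0.55*0.55^i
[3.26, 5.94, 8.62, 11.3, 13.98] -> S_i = 3.26 + 2.68*i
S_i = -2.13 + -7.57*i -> [-2.13, -9.7, -17.27, -24.84, -32.41]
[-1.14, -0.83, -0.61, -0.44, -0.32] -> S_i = -1.14*0.73^i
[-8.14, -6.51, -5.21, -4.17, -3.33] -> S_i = -8.14*0.80^i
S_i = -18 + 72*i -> [-18, 54, 126, 198, 270]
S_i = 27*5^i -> [27, 135, 675, 3375, 16875]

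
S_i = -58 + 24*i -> [-58, -34, -10, 14, 38]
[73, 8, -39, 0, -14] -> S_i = Random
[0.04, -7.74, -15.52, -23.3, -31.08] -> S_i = 0.04 + -7.78*i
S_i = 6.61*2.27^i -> [6.61, 15.0, 34.06, 77.32, 175.51]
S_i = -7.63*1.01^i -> [-7.63, -7.71, -7.78, -7.86, -7.94]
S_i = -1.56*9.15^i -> [-1.56, -14.27, -130.61, -1195.05, -10934.75]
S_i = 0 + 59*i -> [0, 59, 118, 177, 236]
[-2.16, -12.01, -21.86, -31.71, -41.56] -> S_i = -2.16 + -9.85*i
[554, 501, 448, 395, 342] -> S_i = 554 + -53*i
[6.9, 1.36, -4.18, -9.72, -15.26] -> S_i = 6.90 + -5.54*i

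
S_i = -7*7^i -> [-7, -49, -343, -2401, -16807]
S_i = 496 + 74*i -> [496, 570, 644, 718, 792]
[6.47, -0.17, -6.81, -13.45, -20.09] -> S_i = 6.47 + -6.64*i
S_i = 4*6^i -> [4, 24, 144, 864, 5184]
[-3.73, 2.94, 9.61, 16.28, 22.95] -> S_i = -3.73 + 6.67*i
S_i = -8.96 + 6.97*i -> [-8.96, -1.99, 4.98, 11.95, 18.92]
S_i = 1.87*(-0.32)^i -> [1.87, -0.6, 0.19, -0.06, 0.02]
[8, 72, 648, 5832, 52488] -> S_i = 8*9^i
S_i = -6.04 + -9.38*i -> [-6.04, -15.42, -24.8, -34.18, -43.56]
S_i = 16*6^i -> [16, 96, 576, 3456, 20736]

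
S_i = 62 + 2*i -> [62, 64, 66, 68, 70]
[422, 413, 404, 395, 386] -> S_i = 422 + -9*i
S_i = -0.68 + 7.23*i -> [-0.68, 6.55, 13.78, 21.01, 28.24]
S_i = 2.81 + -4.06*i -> [2.81, -1.25, -5.31, -9.37, -13.43]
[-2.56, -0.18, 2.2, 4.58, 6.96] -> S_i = -2.56 + 2.38*i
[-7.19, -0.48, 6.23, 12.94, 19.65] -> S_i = -7.19 + 6.71*i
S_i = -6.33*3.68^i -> [-6.33, -23.29, -85.72, -315.46, -1160.9]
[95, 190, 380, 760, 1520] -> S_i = 95*2^i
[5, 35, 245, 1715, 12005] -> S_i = 5*7^i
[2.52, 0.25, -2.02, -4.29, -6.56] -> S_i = 2.52 + -2.27*i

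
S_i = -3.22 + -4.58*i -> [-3.22, -7.8, -12.38, -16.96, -21.54]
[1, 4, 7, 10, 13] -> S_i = 1 + 3*i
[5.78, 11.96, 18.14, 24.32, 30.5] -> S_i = 5.78 + 6.18*i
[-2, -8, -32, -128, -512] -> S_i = -2*4^i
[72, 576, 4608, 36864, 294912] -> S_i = 72*8^i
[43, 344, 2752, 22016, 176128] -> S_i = 43*8^i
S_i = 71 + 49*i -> [71, 120, 169, 218, 267]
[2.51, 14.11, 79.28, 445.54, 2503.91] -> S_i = 2.51*5.62^i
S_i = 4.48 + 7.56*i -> [4.48, 12.04, 19.6, 27.16, 34.72]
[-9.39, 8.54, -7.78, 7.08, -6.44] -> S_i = -9.39*(-0.91)^i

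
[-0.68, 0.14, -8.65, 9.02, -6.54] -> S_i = Random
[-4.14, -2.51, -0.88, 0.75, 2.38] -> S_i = -4.14 + 1.63*i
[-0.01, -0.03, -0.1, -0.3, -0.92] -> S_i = -0.01*3.10^i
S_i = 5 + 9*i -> [5, 14, 23, 32, 41]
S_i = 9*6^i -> [9, 54, 324, 1944, 11664]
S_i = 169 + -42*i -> [169, 127, 85, 43, 1]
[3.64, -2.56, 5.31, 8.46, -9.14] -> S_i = Random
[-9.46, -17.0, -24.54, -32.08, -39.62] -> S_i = -9.46 + -7.54*i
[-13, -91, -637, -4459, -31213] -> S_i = -13*7^i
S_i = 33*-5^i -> [33, -165, 825, -4125, 20625]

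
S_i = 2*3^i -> [2, 6, 18, 54, 162]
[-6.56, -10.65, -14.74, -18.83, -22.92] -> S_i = -6.56 + -4.09*i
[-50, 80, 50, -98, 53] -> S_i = Random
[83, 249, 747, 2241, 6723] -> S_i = 83*3^i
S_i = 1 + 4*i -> [1, 5, 9, 13, 17]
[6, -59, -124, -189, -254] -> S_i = 6 + -65*i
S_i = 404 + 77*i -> [404, 481, 558, 635, 712]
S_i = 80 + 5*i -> [80, 85, 90, 95, 100]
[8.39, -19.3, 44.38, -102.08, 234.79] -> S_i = 8.39*(-2.30)^i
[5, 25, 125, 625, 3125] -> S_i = 5*5^i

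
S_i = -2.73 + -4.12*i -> [-2.73, -6.85, -10.97, -15.09, -19.21]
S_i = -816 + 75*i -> [-816, -741, -666, -591, -516]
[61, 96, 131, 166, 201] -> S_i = 61 + 35*i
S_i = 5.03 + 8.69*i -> [5.03, 13.72, 22.41, 31.1, 39.79]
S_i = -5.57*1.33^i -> [-5.57, -7.41, -9.85, -13.1, -17.43]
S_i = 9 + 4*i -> [9, 13, 17, 21, 25]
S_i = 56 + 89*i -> [56, 145, 234, 323, 412]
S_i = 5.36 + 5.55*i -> [5.36, 10.91, 16.46, 22.01, 27.56]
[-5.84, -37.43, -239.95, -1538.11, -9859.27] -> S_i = -5.84*6.41^i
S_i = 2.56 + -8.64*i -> [2.56, -6.08, -14.72, -23.36, -32.0]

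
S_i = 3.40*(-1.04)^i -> [3.4, -3.54, 3.68, -3.82, 3.98]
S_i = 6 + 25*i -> [6, 31, 56, 81, 106]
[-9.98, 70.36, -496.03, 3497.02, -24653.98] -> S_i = -9.98*(-7.05)^i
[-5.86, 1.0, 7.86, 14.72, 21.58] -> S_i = -5.86 + 6.86*i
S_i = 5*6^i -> [5, 30, 180, 1080, 6480]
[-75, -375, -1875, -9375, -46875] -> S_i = -75*5^i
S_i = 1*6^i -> [1, 6, 36, 216, 1296]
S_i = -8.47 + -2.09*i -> [-8.47, -10.56, -12.65, -14.74, -16.83]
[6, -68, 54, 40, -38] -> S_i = Random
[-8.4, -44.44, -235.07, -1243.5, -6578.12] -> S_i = -8.40*5.29^i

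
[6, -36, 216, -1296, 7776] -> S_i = 6*-6^i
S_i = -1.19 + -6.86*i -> [-1.19, -8.05, -14.91, -21.77, -28.63]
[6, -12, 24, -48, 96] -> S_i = 6*-2^i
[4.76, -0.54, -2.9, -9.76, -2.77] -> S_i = Random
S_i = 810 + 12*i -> [810, 822, 834, 846, 858]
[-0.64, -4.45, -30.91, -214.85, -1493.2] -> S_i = -0.64*6.95^i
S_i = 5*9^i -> [5, 45, 405, 3645, 32805]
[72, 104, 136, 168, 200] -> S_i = 72 + 32*i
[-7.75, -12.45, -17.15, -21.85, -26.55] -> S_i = -7.75 + -4.70*i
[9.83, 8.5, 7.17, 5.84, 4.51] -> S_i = 9.83 + -1.33*i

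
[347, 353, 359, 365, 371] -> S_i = 347 + 6*i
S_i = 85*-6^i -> [85, -510, 3060, -18360, 110160]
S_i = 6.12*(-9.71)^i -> [6.12, -59.43, 577.02, -5602.85, 54403.69]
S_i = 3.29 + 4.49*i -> [3.29, 7.78, 12.27, 16.76, 21.25]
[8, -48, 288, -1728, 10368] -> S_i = 8*-6^i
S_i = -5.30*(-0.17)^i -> [-5.3, 0.9, -0.15, 0.03, -0.0]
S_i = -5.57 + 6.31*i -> [-5.57, 0.74, 7.05, 13.36, 19.67]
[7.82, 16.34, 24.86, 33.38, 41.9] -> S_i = 7.82 + 8.52*i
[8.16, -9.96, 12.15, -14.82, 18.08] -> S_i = 8.16*(-1.22)^i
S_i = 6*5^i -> [6, 30, 150, 750, 3750]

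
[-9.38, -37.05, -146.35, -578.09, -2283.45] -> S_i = -9.38*3.95^i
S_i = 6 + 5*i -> [6, 11, 16, 21, 26]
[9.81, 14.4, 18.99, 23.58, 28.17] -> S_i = 9.81 + 4.59*i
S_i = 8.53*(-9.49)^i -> [8.53, -80.95, 768.21, -7290.34, 69185.31]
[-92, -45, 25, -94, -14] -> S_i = Random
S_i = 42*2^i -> [42, 84, 168, 336, 672]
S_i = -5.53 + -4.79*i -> [-5.53, -10.32, -15.11, -19.9, -24.69]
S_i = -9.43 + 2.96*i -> [-9.43, -6.47, -3.51, -0.55, 2.41]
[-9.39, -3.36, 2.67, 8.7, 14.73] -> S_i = -9.39 + 6.03*i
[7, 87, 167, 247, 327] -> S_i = 7 + 80*i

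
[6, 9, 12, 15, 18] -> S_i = 6 + 3*i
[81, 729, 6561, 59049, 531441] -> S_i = 81*9^i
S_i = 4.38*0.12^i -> [4.38, 0.53, 0.06, 0.01, 0.0]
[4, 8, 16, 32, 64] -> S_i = 4*2^i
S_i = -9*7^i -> [-9, -63, -441, -3087, -21609]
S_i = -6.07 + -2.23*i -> [-6.07, -8.3, -10.53, -12.76, -14.99]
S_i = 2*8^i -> [2, 16, 128, 1024, 8192]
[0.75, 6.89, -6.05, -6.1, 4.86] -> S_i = Random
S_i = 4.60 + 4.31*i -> [4.6, 8.91, 13.22, 17.53, 21.84]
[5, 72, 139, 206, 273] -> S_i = 5 + 67*i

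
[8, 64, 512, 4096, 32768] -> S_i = 8*8^i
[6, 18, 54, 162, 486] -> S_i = 6*3^i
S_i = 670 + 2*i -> [670, 672, 674, 676, 678]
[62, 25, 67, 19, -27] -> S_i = Random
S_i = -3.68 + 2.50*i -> [-3.68, -1.18, 1.32, 3.82, 6.32]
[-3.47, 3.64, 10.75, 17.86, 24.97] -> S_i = -3.47 + 7.11*i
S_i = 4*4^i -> [4, 16, 64, 256, 1024]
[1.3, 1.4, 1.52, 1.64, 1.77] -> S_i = 1.30*1.08^i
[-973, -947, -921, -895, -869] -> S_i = -973 + 26*i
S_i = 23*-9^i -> [23, -207, 1863, -16767, 150903]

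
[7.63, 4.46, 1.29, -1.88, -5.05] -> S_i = 7.63 + -3.17*i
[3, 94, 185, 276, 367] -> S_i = 3 + 91*i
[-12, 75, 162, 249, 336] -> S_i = -12 + 87*i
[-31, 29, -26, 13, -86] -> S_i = Random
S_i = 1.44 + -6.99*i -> [1.44, -5.55, -12.54, -19.53, -26.52]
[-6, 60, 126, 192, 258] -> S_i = -6 + 66*i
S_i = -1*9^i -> [-1, -9, -81, -729, -6561]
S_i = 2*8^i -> [2, 16, 128, 1024, 8192]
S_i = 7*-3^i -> [7, -21, 63, -189, 567]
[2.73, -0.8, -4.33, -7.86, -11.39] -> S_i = 2.73 + -3.53*i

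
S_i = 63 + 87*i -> [63, 150, 237, 324, 411]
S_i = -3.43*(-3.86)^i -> [-3.43, 13.24, -51.11, 197.27, -761.45]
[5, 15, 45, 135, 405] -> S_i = 5*3^i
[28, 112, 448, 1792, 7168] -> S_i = 28*4^i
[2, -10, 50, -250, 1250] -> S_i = 2*-5^i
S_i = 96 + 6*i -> [96, 102, 108, 114, 120]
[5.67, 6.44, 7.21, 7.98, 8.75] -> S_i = 5.67 + 0.77*i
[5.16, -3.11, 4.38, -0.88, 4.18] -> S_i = Random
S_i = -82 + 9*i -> [-82, -73, -64, -55, -46]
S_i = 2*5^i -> [2, 10, 50, 250, 1250]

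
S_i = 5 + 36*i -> [5, 41, 77, 113, 149]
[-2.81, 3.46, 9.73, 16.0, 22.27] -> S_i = -2.81 + 6.27*i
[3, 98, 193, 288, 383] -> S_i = 3 + 95*i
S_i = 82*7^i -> [82, 574, 4018, 28126, 196882]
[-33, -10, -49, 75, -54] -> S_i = Random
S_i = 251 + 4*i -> [251, 255, 259, 263, 267]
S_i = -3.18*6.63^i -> [-3.18, -21.08, -139.78, -926.76, -6144.42]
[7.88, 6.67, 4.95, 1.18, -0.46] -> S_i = Random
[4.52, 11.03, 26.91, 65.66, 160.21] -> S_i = 4.52*2.44^i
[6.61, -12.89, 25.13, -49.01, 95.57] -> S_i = 6.61*(-1.95)^i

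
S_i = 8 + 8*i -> [8, 16, 24, 32, 40]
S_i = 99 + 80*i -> [99, 179, 259, 339, 419]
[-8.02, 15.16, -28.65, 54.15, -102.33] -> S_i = -8.02*(-1.89)^i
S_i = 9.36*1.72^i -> [9.36, 16.1, 27.69, 47.63, 81.92]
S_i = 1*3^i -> [1, 3, 9, 27, 81]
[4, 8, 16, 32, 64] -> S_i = 4*2^i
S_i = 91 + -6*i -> [91, 85, 79, 73, 67]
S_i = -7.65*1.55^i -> [-7.65, -11.86, -18.38, -28.49, -44.16]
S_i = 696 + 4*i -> [696, 700, 704, 708, 712]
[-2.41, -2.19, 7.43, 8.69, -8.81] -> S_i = Random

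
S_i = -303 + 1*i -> [-303, -302, -301, -300, -299]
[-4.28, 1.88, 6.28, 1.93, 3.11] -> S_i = Random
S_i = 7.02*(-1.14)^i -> [7.02, -8.0, 9.12, -10.4, 11.86]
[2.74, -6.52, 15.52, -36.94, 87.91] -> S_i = 2.74*(-2.38)^i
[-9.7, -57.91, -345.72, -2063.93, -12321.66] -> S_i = -9.70*5.97^i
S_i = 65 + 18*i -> [65, 83, 101, 119, 137]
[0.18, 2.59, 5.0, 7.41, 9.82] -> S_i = 0.18 + 2.41*i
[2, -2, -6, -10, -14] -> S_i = 2 + -4*i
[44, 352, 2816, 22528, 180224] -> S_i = 44*8^i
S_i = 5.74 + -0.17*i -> [5.74, 5.57, 5.4, 5.23, 5.06]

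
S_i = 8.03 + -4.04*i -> [8.03, 3.99, -0.05, -4.09, -8.13]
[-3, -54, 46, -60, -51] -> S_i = Random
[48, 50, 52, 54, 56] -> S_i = 48 + 2*i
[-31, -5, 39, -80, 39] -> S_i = Random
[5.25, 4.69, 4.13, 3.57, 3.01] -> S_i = 5.25 + -0.56*i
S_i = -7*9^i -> [-7, -63, -567, -5103, -45927]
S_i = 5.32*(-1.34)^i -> [5.32, -7.13, 9.55, -12.8, 17.15]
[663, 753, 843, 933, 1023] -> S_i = 663 + 90*i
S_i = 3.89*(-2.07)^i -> [3.89, -8.05, 16.67, -34.5, 71.42]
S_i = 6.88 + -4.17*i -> [6.88, 2.71, -1.46, -5.63, -9.8]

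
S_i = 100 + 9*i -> [100, 109, 118, 127, 136]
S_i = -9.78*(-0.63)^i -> [-9.78, 6.16, -3.88, 2.45, -1.54]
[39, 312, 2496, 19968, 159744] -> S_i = 39*8^i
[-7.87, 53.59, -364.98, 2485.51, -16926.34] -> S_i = -7.87*(-6.81)^i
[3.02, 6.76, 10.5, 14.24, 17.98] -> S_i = 3.02 + 3.74*i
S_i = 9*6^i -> [9, 54, 324, 1944, 11664]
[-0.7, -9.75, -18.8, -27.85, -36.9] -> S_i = -0.70 + -9.05*i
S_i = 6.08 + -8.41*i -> [6.08, -2.33, -10.74, -19.15, -27.56]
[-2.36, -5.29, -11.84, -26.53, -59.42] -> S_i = -2.36*2.24^i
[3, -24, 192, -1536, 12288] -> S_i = 3*-8^i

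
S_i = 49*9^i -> [49, 441, 3969, 35721, 321489]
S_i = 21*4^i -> [21, 84, 336, 1344, 5376]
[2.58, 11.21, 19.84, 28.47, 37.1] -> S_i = 2.58 + 8.63*i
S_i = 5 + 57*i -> [5, 62, 119, 176, 233]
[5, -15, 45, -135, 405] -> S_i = 5*-3^i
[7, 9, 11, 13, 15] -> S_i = 7 + 2*i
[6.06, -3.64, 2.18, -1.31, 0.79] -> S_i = 6.06*(-0.60)^i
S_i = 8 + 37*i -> [8, 45, 82, 119, 156]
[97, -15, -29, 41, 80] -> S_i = Random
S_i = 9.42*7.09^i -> [9.42, 66.79, 473.53, 3357.3, 23803.23]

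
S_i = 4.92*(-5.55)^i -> [4.92, -27.31, 151.55, -841.09, 4668.07]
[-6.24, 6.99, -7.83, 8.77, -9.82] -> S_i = -6.24*(-1.12)^i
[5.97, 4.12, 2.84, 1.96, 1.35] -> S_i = 5.97*0.69^i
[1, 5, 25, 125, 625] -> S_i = 1*5^i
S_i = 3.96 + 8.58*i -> [3.96, 12.54, 21.12, 29.7, 38.28]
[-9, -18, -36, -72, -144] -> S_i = -9*2^i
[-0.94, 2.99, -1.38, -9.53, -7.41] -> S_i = Random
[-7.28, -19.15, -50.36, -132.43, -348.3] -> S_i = -7.28*2.63^i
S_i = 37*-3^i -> [37, -111, 333, -999, 2997]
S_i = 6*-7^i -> [6, -42, 294, -2058, 14406]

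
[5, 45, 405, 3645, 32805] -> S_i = 5*9^i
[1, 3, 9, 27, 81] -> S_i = 1*3^i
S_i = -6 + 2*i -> [-6, -4, -2, 0, 2]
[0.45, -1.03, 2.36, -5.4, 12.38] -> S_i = 0.45*(-2.29)^i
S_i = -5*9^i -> [-5, -45, -405, -3645, -32805]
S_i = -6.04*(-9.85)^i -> [-6.04, 59.49, -586.02, 5772.26, -56856.73]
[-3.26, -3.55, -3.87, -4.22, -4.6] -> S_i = -3.26*1.09^i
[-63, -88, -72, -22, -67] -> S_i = Random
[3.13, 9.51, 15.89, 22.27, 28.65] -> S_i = 3.13 + 6.38*i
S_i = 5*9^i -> [5, 45, 405, 3645, 32805]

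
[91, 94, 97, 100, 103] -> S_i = 91 + 3*i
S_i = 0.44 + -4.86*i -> [0.44, -4.42, -9.28, -14.14, -19.0]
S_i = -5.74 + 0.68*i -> [-5.74, -5.06, -4.38, -3.7, -3.02]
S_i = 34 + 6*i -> [34, 40, 46, 52, 58]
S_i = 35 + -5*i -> [35, 30, 25, 20, 15]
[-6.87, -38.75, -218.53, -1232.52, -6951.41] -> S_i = -6.87*5.64^i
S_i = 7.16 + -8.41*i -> [7.16, -1.25, -9.66, -18.07, -26.48]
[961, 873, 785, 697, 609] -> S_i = 961 + -88*i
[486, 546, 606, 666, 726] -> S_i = 486 + 60*i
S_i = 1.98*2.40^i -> [1.98, 4.75, 11.4, 27.37, 65.69]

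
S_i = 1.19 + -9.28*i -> [1.19, -8.09, -17.37, -26.65, -35.93]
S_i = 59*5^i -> [59, 295, 1475, 7375, 36875]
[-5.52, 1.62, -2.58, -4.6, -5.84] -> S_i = Random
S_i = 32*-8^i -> [32, -256, 2048, -16384, 131072]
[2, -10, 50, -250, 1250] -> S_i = 2*-5^i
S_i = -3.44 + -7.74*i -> [-3.44, -11.18, -18.92, -26.66, -34.4]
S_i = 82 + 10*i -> [82, 92, 102, 112, 122]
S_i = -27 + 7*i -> [-27, -20, -13, -6, 1]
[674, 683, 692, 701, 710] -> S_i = 674 + 9*i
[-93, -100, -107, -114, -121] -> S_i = -93 + -7*i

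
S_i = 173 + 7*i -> [173, 180, 187, 194, 201]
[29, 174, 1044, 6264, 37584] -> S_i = 29*6^i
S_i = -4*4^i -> [-4, -16, -64, -256, -1024]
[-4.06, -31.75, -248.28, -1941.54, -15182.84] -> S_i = -4.06*7.82^i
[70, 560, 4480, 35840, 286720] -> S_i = 70*8^i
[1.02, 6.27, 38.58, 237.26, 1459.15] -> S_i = 1.02*6.15^i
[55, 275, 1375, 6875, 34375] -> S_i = 55*5^i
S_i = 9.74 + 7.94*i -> [9.74, 17.68, 25.62, 33.56, 41.5]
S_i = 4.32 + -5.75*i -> [4.32, -1.43, -7.18, -12.93, -18.68]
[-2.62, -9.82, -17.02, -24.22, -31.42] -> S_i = -2.62 + -7.20*i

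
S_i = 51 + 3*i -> [51, 54, 57, 60, 63]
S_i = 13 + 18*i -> [13, 31, 49, 67, 85]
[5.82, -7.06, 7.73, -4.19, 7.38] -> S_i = Random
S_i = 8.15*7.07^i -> [8.15, 57.62, 407.38, 2880.15, 20362.7]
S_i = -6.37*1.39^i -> [-6.37, -8.85, -12.31, -17.11, -23.78]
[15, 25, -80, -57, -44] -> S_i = Random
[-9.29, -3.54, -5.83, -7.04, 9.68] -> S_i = Random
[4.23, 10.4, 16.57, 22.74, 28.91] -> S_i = 4.23 + 6.17*i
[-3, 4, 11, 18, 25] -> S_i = -3 + 7*i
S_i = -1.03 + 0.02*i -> [-1.03, -1.01, -0.99, -0.97, -0.95]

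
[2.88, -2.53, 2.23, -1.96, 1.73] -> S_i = 2.88*(-0.88)^i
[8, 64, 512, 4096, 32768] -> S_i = 8*8^i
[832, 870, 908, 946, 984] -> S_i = 832 + 38*i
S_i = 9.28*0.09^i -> [9.28, 0.84, 0.08, 0.01, 0.0]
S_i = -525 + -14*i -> [-525, -539, -553, -567, -581]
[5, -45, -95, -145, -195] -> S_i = 5 + -50*i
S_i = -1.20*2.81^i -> [-1.2, -3.37, -9.48, -26.63, -74.82]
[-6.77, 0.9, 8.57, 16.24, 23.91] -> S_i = -6.77 + 7.67*i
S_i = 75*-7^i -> [75, -525, 3675, -25725, 180075]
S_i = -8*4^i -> [-8, -32, -128, -512, -2048]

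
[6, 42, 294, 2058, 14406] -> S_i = 6*7^i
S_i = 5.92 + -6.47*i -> [5.92, -0.55, -7.02, -13.49, -19.96]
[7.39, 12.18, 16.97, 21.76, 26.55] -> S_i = 7.39 + 4.79*i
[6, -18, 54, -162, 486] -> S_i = 6*-3^i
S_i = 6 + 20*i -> [6, 26, 46, 66, 86]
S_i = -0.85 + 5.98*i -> [-0.85, 5.13, 11.11, 17.09, 23.07]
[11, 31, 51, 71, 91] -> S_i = 11 + 20*i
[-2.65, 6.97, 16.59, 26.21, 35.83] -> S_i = -2.65 + 9.62*i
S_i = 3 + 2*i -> [3, 5, 7, 9, 11]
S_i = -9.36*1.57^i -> [-9.36, -14.7, -23.07, -36.22, -56.87]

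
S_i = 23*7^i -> [23, 161, 1127, 7889, 55223]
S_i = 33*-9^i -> [33, -297, 2673, -24057, 216513]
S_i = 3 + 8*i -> [3, 11, 19, 27, 35]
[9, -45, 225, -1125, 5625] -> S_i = 9*-5^i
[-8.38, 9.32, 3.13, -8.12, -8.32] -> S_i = Random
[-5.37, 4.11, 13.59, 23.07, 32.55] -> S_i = -5.37 + 9.48*i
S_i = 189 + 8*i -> [189, 197, 205, 213, 221]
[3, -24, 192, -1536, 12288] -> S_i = 3*-8^i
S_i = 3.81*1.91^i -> [3.81, 7.28, 13.9, 26.55, 50.71]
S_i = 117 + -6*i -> [117, 111, 105, 99, 93]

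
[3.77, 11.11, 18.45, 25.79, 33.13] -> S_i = 3.77 + 7.34*i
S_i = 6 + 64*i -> [6, 70, 134, 198, 262]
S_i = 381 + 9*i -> [381, 390, 399, 408, 417]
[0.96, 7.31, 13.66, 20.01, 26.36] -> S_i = 0.96 + 6.35*i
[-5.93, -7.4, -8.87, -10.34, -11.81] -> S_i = -5.93 + -1.47*i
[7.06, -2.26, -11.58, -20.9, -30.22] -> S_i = 7.06 + -9.32*i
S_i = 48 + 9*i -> [48, 57, 66, 75, 84]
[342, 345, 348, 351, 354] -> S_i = 342 + 3*i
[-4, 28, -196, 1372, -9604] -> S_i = -4*-7^i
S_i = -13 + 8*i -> [-13, -5, 3, 11, 19]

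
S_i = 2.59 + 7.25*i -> [2.59, 9.84, 17.09, 24.34, 31.59]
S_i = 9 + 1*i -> [9, 10, 11, 12, 13]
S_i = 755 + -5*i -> [755, 750, 745, 740, 735]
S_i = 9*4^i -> [9, 36, 144, 576, 2304]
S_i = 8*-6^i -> [8, -48, 288, -1728, 10368]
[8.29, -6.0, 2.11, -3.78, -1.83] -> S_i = Random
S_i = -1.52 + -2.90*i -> [-1.52, -4.42, -7.32, -10.22, -13.12]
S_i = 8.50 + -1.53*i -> [8.5, 6.97, 5.44, 3.91, 2.38]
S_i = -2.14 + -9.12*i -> [-2.14, -11.26, -20.38, -29.5, -38.62]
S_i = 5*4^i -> [5, 20, 80, 320, 1280]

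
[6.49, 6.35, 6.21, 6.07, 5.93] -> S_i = 6.49 + -0.14*i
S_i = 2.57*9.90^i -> [2.57, 25.44, 251.89, 2493.67, 24687.32]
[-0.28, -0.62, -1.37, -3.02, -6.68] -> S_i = -0.28*2.21^i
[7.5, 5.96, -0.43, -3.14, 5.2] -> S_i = Random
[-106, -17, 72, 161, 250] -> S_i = -106 + 89*i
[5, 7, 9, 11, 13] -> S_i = 5 + 2*i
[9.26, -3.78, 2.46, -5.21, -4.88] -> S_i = Random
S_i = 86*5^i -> [86, 430, 2150, 10750, 53750]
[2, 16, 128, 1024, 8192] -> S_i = 2*8^i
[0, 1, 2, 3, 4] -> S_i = 0 + 1*i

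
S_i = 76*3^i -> [76, 228, 684, 2052, 6156]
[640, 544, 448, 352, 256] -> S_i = 640 + -96*i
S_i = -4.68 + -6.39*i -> [-4.68, -11.07, -17.46, -23.85, -30.24]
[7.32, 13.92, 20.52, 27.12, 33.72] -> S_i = 7.32 + 6.60*i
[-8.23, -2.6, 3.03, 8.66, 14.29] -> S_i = -8.23 + 5.63*i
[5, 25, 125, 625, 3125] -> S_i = 5*5^i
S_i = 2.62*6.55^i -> [2.62, 17.16, 112.4, 736.25, 4822.44]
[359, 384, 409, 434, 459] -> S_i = 359 + 25*i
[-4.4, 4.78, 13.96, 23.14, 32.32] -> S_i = -4.40 + 9.18*i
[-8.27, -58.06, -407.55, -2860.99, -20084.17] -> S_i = -8.27*7.02^i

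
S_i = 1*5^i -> [1, 5, 25, 125, 625]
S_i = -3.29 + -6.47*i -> [-3.29, -9.76, -16.23, -22.7, -29.17]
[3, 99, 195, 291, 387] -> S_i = 3 + 96*i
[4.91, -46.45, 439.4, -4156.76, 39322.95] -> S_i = 4.91*(-9.46)^i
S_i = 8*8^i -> [8, 64, 512, 4096, 32768]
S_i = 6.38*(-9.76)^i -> [6.38, -62.27, 607.74, -5931.58, 57892.19]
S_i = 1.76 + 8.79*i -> [1.76, 10.55, 19.34, 28.13, 36.92]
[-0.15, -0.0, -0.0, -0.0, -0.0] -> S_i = -0.15*0.03^i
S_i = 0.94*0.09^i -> [0.94, 0.08, 0.01, 0.0, 0.0]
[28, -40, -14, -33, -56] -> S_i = Random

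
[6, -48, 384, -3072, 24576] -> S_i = 6*-8^i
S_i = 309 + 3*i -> [309, 312, 315, 318, 321]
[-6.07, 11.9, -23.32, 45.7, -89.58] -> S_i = -6.07*(-1.96)^i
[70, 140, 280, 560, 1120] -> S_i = 70*2^i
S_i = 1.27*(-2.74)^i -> [1.27, -3.48, 9.53, -26.12, 71.58]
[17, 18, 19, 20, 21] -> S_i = 17 + 1*i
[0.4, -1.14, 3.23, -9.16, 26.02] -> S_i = 0.40*(-2.84)^i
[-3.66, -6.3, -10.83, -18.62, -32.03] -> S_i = -3.66*1.72^i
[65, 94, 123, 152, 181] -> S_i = 65 + 29*i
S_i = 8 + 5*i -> [8, 13, 18, 23, 28]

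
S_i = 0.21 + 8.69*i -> [0.21, 8.9, 17.59, 26.28, 34.97]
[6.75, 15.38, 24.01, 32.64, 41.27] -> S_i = 6.75 + 8.63*i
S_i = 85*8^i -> [85, 680, 5440, 43520, 348160]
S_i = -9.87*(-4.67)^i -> [-9.87, 46.09, -215.25, 1005.24, -4694.45]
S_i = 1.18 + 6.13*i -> [1.18, 7.31, 13.44, 19.57, 25.7]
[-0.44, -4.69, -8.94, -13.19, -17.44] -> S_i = -0.44 + -4.25*i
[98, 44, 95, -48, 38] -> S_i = Random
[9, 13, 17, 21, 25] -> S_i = 9 + 4*i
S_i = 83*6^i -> [83, 498, 2988, 17928, 107568]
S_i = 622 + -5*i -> [622, 617, 612, 607, 602]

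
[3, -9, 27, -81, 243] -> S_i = 3*-3^i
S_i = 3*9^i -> [3, 27, 243, 2187, 19683]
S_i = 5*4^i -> [5, 20, 80, 320, 1280]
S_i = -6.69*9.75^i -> [-6.69, -65.23, -635.97, -6200.69, -60456.72]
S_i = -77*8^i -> [-77, -616, -4928, -39424, -315392]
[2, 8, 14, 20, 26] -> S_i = 2 + 6*i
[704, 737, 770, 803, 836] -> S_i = 704 + 33*i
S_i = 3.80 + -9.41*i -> [3.8, -5.61, -15.02, -24.43, -33.84]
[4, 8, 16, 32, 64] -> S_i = 4*2^i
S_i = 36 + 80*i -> [36, 116, 196, 276, 356]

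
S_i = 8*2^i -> [8, 16, 32, 64, 128]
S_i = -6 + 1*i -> [-6, -5, -4, -3, -2]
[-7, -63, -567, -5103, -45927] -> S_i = -7*9^i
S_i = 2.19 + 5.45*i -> [2.19, 7.64, 13.09, 18.54, 23.99]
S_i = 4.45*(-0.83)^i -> [4.45, -3.69, 3.07, -2.54, 2.11]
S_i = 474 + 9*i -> [474, 483, 492, 501, 510]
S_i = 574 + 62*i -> [574, 636, 698, 760, 822]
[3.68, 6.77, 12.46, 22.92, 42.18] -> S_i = 3.68*1.84^i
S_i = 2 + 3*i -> [2, 5, 8, 11, 14]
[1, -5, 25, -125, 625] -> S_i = 1*-5^i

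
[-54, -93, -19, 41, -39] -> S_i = Random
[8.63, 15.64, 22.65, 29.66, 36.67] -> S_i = 8.63 + 7.01*i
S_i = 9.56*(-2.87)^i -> [9.56, -27.44, 78.74, -226.0, 648.61]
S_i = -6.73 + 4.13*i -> [-6.73, -2.6, 1.53, 5.66, 9.79]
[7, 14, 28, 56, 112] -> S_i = 7*2^i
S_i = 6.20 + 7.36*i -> [6.2, 13.56, 20.92, 28.28, 35.64]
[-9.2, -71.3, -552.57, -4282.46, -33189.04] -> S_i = -9.20*7.75^i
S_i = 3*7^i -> [3, 21, 147, 1029, 7203]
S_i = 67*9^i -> [67, 603, 5427, 48843, 439587]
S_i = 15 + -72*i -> [15, -57, -129, -201, -273]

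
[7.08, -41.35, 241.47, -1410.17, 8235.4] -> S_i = 7.08*(-5.84)^i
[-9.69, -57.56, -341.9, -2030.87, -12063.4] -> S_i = -9.69*5.94^i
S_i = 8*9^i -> [8, 72, 648, 5832, 52488]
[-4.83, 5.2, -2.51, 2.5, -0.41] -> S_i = Random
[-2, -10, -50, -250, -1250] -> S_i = -2*5^i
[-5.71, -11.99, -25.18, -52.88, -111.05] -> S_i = -5.71*2.10^i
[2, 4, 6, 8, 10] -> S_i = 2 + 2*i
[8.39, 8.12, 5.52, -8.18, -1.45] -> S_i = Random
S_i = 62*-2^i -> [62, -124, 248, -496, 992]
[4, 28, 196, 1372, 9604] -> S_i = 4*7^i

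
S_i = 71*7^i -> [71, 497, 3479, 24353, 170471]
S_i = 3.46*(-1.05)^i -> [3.46, -3.63, 3.81, -4.01, 4.21]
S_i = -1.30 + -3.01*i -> [-1.3, -4.31, -7.32, -10.33, -13.34]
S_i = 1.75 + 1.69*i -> [1.75, 3.44, 5.13, 6.82, 8.51]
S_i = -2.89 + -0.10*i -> [-2.89, -2.99, -3.09, -3.19, -3.29]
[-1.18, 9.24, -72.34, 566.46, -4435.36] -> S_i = -1.18*(-7.83)^i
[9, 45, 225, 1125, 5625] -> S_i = 9*5^i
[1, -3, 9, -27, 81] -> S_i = 1*-3^i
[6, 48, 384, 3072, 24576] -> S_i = 6*8^i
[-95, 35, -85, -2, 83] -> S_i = Random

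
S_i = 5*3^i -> [5, 15, 45, 135, 405]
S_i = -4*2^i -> [-4, -8, -16, -32, -64]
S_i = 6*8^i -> [6, 48, 384, 3072, 24576]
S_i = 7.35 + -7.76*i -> [7.35, -0.41, -8.17, -15.93, -23.69]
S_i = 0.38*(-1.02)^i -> [0.38, -0.39, 0.4, -0.4, 0.41]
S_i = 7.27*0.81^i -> [7.27, 5.89, 4.77, 3.86, 3.13]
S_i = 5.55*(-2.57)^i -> [5.55, -14.26, 36.66, -94.21, 242.12]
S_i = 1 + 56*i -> [1, 57, 113, 169, 225]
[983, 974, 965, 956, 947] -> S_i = 983 + -9*i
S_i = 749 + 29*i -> [749, 778, 807, 836, 865]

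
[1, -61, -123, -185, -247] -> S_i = 1 + -62*i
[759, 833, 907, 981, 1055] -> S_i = 759 + 74*i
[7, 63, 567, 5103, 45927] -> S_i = 7*9^i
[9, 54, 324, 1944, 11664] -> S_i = 9*6^i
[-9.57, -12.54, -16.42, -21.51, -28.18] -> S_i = -9.57*1.31^i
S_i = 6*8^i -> [6, 48, 384, 3072, 24576]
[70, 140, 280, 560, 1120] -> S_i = 70*2^i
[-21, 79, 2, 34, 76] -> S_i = Random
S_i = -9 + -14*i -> [-9, -23, -37, -51, -65]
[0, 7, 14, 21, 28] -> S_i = 0 + 7*i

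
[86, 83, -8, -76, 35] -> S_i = Random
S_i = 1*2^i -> [1, 2, 4, 8, 16]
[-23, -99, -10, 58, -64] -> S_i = Random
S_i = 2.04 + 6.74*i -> [2.04, 8.78, 15.52, 22.26, 29.0]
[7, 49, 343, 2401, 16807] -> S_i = 7*7^i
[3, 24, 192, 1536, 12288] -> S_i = 3*8^i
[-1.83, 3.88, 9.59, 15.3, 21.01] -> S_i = -1.83 + 5.71*i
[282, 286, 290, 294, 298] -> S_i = 282 + 4*i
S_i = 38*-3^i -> [38, -114, 342, -1026, 3078]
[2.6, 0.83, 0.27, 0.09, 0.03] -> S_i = 2.60*0.32^i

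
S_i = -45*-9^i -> [-45, 405, -3645, 32805, -295245]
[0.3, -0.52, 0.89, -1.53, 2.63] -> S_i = 0.30*(-1.72)^i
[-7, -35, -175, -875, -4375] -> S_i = -7*5^i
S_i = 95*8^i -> [95, 760, 6080, 48640, 389120]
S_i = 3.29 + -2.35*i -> [3.29, 0.94, -1.41, -3.76, -6.11]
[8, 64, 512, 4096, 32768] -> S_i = 8*8^i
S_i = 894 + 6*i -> [894, 900, 906, 912, 918]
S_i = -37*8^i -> [-37, -296, -2368, -18944, -151552]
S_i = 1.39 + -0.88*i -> [1.39, 0.51, -0.37, -1.25, -2.13]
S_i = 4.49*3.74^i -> [4.49, 16.79, 62.8, 234.89, 878.48]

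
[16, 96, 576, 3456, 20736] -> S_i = 16*6^i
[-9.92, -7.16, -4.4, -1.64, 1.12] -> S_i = -9.92 + 2.76*i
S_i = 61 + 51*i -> [61, 112, 163, 214, 265]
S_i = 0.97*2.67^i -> [0.97, 2.59, 6.92, 18.46, 49.3]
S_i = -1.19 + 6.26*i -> [-1.19, 5.07, 11.33, 17.59, 23.85]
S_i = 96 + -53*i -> [96, 43, -10, -63, -116]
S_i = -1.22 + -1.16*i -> [-1.22, -2.38, -3.54, -4.7, -5.86]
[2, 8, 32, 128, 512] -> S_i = 2*4^i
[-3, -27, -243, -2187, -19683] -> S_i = -3*9^i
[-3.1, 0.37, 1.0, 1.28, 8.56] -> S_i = Random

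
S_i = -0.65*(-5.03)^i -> [-0.65, 3.27, -16.45, 82.72, -416.09]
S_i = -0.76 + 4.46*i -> [-0.76, 3.7, 8.16, 12.62, 17.08]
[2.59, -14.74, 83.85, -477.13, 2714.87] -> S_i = 2.59*(-5.69)^i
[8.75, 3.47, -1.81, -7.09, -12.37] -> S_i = 8.75 + -5.28*i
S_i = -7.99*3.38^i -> [-7.99, -27.01, -91.28, -308.53, -1042.83]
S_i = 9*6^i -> [9, 54, 324, 1944, 11664]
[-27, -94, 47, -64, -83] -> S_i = Random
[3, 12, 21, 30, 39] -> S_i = 3 + 9*i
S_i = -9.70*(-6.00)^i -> [-9.7, 58.2, -349.2, 2095.2, -12571.2]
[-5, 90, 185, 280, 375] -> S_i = -5 + 95*i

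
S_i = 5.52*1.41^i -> [5.52, 7.78, 10.97, 15.47, 21.82]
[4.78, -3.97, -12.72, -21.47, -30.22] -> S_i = 4.78 + -8.75*i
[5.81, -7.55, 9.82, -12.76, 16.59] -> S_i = 5.81*(-1.30)^i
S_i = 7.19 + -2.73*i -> [7.19, 4.46, 1.73, -1.0, -3.73]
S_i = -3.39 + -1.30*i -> [-3.39, -4.69, -5.99, -7.29, -8.59]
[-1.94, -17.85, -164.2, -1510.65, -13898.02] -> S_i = -1.94*9.20^i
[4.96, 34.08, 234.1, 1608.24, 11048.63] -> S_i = 4.96*6.87^i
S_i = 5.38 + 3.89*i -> [5.38, 9.27, 13.16, 17.05, 20.94]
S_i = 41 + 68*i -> [41, 109, 177, 245, 313]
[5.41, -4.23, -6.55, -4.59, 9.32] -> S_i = Random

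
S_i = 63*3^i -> [63, 189, 567, 1701, 5103]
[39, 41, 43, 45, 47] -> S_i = 39 + 2*i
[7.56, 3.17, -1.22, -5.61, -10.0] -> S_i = 7.56 + -4.39*i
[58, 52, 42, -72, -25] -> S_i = Random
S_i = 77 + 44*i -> [77, 121, 165, 209, 253]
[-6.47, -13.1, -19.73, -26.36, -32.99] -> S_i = -6.47 + -6.63*i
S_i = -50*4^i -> [-50, -200, -800, -3200, -12800]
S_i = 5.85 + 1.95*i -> [5.85, 7.8, 9.75, 11.7, 13.65]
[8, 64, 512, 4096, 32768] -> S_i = 8*8^i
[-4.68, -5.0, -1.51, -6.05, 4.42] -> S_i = Random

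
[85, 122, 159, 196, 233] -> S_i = 85 + 37*i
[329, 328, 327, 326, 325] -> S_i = 329 + -1*i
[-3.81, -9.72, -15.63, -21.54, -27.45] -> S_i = -3.81 + -5.91*i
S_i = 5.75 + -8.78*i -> [5.75, -3.03, -11.81, -20.59, -29.37]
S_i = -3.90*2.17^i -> [-3.9, -8.46, -18.36, -39.85, -86.48]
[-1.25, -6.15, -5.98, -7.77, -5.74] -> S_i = Random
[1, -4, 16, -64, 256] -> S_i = 1*-4^i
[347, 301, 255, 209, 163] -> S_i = 347 + -46*i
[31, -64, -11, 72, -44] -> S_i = Random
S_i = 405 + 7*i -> [405, 412, 419, 426, 433]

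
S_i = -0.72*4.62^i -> [-0.72, -3.33, -15.37, -71.0, -328.02]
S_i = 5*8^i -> [5, 40, 320, 2560, 20480]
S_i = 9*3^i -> [9, 27, 81, 243, 729]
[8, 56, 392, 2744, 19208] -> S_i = 8*7^i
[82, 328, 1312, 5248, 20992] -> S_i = 82*4^i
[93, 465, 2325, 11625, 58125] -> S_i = 93*5^i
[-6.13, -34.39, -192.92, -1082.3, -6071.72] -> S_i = -6.13*5.61^i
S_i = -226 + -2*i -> [-226, -228, -230, -232, -234]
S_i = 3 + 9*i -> [3, 12, 21, 30, 39]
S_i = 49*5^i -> [49, 245, 1225, 6125, 30625]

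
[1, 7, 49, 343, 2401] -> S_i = 1*7^i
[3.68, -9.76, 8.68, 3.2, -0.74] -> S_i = Random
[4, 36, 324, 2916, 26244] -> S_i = 4*9^i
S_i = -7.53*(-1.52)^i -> [-7.53, 11.45, -17.4, 26.44, -40.19]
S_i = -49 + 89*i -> [-49, 40, 129, 218, 307]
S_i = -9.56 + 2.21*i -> [-9.56, -7.35, -5.14, -2.93, -0.72]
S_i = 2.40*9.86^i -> [2.4, 23.66, 233.33, 2300.6, 22683.96]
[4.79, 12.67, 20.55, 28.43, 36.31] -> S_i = 4.79 + 7.88*i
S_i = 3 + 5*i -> [3, 8, 13, 18, 23]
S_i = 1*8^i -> [1, 8, 64, 512, 4096]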